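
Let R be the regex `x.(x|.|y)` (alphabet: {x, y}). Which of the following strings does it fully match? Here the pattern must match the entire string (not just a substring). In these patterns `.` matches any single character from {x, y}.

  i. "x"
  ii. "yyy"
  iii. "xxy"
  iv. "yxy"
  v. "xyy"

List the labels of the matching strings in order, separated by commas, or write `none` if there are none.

i → no match
ii → no match — must start with "x"
iii → match
iv → no match — must start with "x"
v → match

iii, v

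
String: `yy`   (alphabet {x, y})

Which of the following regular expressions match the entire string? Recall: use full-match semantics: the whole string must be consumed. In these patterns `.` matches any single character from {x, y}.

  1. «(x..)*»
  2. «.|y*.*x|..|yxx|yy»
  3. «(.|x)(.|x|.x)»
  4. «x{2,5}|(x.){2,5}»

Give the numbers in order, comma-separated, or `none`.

1 → no match
2 → match
3 → match
4 → no match — must start with `x`

2, 3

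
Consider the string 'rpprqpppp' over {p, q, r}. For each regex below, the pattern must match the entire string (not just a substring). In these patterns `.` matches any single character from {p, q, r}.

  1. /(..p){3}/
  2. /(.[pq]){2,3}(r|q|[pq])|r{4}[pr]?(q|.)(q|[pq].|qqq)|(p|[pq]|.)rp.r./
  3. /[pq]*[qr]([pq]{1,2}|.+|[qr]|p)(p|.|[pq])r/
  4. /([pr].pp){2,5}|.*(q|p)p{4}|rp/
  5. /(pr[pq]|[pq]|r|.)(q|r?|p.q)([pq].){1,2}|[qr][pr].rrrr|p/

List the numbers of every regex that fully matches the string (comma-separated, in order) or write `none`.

1, 4

1 → match
2 → no match
3 → no match — must end with 'r'
4 → match
5 → no match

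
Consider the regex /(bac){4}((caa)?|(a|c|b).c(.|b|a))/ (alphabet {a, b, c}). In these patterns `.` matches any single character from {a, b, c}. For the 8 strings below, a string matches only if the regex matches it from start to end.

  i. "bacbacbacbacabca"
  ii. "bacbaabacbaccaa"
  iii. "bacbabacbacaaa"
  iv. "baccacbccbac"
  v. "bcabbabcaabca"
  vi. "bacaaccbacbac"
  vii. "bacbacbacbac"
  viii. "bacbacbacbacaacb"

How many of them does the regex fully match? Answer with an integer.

i → match
ii → no match
iii → no match
iv → no match
v → no match — must start with "bac"
vi → no match
vii → match
viii → match
Total matched: 3

3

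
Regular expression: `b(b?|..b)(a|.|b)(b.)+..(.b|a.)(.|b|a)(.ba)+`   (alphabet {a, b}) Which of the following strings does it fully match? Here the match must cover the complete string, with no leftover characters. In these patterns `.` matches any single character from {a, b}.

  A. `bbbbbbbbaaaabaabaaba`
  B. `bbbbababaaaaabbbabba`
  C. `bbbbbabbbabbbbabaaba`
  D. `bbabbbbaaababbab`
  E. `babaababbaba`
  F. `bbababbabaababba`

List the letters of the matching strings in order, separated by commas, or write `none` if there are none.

A, B, C, E, F

A → match
B → match
C → match
D → no match — must end with `ba`
E → match
F → match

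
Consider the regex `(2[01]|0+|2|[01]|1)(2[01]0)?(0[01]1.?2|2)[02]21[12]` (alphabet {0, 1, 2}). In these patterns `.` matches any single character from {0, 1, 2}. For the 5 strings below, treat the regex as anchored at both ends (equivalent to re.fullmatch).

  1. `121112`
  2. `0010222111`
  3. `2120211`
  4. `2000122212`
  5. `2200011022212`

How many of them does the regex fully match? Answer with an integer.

3

1 → no match
2 → no match
3 → match
4 → match
5 → match
Total matched: 3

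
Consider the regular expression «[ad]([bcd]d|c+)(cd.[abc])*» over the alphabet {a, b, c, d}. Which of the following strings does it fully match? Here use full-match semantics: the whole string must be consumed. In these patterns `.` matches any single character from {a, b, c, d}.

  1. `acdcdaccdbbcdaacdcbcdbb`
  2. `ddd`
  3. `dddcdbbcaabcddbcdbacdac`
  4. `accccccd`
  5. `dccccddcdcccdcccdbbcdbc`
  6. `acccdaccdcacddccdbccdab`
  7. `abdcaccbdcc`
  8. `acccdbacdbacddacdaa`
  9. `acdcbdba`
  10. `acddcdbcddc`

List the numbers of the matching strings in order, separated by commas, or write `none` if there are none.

1, 2, 6, 8

1 → match
2 → match
3 → no match
4 → no match
5 → no match
6 → match
7 → no match
8 → match
9 → no match
10 → no match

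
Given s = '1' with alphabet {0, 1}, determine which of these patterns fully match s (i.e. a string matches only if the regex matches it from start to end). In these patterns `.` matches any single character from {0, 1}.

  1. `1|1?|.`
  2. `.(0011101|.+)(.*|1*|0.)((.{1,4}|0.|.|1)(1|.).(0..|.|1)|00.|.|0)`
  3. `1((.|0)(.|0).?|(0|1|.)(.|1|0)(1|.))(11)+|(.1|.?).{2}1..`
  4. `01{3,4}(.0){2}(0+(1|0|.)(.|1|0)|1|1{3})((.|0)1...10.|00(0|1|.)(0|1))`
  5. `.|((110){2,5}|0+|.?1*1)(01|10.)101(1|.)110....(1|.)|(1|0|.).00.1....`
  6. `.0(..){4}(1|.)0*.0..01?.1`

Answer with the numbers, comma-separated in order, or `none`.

1, 5

1 → match
2 → no match
3 → no match
4 → no match — must start with '01'
5 → match
6 → no match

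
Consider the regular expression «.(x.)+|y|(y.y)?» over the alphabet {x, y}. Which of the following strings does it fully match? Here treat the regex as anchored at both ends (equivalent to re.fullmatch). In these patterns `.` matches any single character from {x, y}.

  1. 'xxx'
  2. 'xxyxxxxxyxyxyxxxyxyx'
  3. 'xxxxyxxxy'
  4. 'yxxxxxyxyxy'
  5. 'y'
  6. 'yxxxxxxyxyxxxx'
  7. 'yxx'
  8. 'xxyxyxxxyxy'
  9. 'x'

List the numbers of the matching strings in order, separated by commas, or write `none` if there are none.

1, 3, 4, 5, 7, 8

1 → match
2 → no match
3 → match
4 → match
5 → match
6 → no match
7 → match
8 → match
9 → no match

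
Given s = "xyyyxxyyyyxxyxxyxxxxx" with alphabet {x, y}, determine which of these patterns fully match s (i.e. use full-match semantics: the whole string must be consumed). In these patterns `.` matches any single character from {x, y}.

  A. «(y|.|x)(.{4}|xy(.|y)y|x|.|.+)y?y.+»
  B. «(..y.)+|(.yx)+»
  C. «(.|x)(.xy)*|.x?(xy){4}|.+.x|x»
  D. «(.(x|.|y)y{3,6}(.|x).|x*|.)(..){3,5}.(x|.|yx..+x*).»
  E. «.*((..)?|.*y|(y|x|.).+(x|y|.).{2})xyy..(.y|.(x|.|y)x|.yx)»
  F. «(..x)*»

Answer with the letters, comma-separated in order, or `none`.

A → match
B → no match
C → match
D → match
E → no match
F → no match

A, C, D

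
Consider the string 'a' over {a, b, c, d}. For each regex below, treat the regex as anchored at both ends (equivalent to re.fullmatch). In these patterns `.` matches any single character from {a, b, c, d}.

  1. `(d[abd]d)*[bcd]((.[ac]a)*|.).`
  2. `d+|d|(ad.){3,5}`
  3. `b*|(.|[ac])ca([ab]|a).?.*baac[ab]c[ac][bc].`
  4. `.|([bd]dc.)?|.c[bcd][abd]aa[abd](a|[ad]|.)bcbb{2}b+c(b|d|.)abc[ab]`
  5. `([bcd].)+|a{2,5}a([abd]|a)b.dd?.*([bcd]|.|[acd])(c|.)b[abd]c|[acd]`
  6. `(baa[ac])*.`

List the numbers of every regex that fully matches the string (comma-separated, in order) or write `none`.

1 → no match
2 → no match
3 → no match
4 → match
5 → match
6 → match

4, 5, 6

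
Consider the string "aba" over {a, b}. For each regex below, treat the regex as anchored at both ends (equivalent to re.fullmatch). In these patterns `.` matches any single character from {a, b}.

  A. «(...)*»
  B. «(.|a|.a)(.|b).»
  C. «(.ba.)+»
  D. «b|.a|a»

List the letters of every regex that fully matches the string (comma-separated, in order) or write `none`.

A → match
B → match
C → no match
D → no match

A, B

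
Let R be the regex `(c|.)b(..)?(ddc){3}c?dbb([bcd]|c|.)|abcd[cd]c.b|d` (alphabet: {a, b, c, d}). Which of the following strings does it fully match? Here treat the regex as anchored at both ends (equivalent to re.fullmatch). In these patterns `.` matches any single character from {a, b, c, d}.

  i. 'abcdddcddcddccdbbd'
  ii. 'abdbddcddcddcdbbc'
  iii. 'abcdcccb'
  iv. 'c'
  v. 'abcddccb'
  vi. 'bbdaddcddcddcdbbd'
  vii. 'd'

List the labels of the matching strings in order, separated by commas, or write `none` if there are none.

i, ii, iii, v, vi, vii

i → match
ii → match
iii → match
iv → no match
v → match
vi → match
vii → match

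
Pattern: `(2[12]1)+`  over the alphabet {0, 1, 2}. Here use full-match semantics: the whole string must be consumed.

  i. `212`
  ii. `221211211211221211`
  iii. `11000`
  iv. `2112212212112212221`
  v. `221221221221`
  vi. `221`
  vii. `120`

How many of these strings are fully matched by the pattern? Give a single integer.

i → no match — must end with `1`
ii → match
iii → no match — must start with `2`
iv → no match
v → match
vi → match
vii → no match — must start with `2`
Total matched: 3

3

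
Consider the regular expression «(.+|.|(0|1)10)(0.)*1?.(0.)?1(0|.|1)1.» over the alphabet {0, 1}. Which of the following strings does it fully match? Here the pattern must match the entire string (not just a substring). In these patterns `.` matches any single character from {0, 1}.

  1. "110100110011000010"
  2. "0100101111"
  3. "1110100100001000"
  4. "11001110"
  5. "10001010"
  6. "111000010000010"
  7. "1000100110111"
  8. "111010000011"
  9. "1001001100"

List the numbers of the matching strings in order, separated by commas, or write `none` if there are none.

1 → no match
2 → match
3 → no match
4 → match
5 → match
6 → no match
7 → no match
8 → no match
9 → no match

2, 4, 5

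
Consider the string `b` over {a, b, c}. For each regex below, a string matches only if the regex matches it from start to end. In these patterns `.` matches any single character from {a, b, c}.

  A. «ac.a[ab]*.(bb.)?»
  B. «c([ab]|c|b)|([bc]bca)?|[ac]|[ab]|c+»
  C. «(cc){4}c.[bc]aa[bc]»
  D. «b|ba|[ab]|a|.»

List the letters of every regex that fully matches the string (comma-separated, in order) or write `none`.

A → no match — must start with `ac`
B → match
C → no match — must start with `cc`
D → match

B, D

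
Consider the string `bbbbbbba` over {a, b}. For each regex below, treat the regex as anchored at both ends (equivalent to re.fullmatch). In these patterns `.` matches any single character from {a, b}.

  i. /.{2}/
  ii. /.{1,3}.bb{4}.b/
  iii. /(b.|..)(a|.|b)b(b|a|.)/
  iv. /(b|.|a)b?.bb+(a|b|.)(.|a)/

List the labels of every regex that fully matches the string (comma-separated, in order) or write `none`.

i → no match
ii → no match — must end with `b`
iii → no match
iv → match

iv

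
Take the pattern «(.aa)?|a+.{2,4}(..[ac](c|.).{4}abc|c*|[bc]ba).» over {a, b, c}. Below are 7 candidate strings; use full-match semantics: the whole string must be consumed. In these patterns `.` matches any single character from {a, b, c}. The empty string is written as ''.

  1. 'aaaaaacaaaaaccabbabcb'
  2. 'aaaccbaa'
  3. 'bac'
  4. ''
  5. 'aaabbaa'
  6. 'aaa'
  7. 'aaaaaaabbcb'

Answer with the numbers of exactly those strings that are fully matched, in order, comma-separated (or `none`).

1 → match
2. 'aaaccbaa' → match
3. 'bac' → no match
4. '' → match
5. 'aaabbaa' → match
6. 'aaa' → match
7. 'aaaaaaabbcb' → match

1, 2, 4, 5, 6, 7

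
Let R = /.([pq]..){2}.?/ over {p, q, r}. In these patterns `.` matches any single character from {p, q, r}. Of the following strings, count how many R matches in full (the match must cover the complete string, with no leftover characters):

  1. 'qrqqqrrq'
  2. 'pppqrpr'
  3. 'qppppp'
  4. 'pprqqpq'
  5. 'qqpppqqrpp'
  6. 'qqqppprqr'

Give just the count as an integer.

1 → no match
2 → no match
3 → no match
4 → match
5 → no match
6 → no match
Total matched: 1

1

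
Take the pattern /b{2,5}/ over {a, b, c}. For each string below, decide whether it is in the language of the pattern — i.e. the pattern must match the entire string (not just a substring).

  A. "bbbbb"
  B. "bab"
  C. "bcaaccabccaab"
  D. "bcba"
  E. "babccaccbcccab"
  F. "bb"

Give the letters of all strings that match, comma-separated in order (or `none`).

A → match
B → no match
C → no match
D → no match — must end with "b"
E → no match
F → match

A, F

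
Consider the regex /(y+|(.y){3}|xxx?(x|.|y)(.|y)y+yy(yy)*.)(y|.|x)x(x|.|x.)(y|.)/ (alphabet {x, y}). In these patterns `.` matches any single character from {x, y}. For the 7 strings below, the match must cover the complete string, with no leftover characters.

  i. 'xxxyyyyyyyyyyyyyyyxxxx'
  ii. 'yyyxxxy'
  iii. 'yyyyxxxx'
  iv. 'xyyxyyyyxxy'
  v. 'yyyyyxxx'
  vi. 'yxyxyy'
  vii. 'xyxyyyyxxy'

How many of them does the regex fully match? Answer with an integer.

i → match
ii → match
iii → match
iv → no match
v → match
vi → no match
vii → match
Total matched: 5

5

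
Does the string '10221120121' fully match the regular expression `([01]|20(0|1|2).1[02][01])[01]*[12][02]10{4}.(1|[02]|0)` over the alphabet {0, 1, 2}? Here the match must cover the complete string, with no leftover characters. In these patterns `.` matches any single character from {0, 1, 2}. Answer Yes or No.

No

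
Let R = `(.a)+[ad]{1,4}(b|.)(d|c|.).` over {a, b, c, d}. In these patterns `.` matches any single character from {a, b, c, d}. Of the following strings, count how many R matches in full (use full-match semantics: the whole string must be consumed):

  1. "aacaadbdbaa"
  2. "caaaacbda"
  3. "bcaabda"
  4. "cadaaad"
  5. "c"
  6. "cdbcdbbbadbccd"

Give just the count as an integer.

1 → no match
2 → no match
3 → no match
4 → match
5 → no match
6 → no match
Total matched: 1

1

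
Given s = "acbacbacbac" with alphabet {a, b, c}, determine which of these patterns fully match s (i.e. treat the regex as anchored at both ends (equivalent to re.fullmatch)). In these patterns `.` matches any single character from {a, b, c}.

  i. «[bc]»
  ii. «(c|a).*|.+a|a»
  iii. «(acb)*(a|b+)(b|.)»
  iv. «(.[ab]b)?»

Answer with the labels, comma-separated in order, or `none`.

ii, iii

i → no match
ii → match
iii → match
iv → no match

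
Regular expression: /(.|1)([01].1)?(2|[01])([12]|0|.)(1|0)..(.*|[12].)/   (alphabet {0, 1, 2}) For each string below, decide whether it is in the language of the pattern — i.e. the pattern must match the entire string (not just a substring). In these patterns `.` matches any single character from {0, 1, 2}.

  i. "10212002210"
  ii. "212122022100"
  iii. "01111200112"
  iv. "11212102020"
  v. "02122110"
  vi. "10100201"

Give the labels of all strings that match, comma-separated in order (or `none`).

i, ii, iii, iv, vi

i → match
ii → match
iii → match
iv → match
v → no match
vi → match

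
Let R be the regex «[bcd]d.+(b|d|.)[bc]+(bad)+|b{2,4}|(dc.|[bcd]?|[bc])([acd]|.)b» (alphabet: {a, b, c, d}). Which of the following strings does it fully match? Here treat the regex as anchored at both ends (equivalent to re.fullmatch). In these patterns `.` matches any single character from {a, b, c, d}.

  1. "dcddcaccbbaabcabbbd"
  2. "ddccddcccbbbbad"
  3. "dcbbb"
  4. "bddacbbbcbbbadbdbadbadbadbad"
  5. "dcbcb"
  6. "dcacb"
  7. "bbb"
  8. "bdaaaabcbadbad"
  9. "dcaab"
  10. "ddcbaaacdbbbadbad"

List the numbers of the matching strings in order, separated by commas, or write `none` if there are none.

1 → no match
2 → match
3 → match
4 → no match
5 → match
6 → match
7 → match
8 → match
9 → match
10 → match

2, 3, 5, 6, 7, 8, 9, 10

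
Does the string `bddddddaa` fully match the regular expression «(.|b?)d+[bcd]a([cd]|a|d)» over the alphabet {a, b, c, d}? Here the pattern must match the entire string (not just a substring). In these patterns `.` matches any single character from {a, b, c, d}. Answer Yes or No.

Yes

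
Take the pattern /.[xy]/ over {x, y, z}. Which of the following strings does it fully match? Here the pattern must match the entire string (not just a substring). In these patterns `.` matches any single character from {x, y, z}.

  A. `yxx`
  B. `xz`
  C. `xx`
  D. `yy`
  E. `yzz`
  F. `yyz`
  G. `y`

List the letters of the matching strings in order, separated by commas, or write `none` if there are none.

A → no match
B → no match
C → match
D → match
E → no match
F → no match
G → no match

C, D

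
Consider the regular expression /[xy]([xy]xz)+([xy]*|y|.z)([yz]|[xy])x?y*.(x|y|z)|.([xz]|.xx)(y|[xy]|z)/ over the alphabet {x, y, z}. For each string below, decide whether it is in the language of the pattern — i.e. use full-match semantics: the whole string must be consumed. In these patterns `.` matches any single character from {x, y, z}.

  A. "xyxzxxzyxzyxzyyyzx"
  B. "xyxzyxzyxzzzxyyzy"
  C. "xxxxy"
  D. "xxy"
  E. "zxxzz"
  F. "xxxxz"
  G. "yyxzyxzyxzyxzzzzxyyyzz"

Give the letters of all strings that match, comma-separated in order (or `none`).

A → match
B → match
C → match
D → match
E → no match
F → match
G → match

A, B, C, D, F, G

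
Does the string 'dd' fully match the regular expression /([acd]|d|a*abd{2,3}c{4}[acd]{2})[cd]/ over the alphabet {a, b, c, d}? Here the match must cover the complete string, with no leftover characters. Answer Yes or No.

Yes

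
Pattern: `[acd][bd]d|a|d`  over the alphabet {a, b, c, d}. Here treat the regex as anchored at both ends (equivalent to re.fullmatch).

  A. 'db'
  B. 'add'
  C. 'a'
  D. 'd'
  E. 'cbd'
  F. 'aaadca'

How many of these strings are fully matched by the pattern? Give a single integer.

4

A → no match
B → match
C → match
D → match
E → match
F → no match
Total matched: 4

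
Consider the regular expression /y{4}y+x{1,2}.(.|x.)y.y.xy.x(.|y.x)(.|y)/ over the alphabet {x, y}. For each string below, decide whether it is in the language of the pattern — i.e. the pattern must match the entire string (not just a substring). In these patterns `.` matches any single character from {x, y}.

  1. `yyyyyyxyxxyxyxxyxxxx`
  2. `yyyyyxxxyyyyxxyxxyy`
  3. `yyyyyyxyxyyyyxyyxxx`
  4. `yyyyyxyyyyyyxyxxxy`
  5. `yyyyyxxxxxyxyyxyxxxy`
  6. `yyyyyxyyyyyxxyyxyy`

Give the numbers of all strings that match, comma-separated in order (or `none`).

1 → match
2 → match
3 → match
4 → match
5 → match
6 → match

1, 2, 3, 4, 5, 6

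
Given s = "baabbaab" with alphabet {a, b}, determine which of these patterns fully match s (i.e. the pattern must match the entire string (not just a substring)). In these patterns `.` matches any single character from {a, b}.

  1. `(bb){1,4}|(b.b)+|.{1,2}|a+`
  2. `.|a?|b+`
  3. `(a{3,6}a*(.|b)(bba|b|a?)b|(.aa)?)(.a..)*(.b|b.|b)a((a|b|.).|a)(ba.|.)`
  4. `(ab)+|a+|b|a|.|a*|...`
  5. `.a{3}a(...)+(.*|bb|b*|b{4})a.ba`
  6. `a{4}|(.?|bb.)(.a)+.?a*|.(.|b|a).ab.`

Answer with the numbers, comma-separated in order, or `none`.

1 → no match
2 → no match
3 → match
4 → no match
5 → no match — must end with "ba"
6 → no match

3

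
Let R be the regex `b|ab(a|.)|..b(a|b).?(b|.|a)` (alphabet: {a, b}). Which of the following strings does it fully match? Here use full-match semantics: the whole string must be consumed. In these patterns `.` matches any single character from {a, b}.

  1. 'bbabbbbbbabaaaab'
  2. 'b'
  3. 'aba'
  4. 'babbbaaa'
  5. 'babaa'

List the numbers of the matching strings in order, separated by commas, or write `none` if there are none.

2, 3, 5

1 → no match
2. 'b' → match
3. 'aba' → match
4. 'babbbaaa' → no match
5. 'babaa' → match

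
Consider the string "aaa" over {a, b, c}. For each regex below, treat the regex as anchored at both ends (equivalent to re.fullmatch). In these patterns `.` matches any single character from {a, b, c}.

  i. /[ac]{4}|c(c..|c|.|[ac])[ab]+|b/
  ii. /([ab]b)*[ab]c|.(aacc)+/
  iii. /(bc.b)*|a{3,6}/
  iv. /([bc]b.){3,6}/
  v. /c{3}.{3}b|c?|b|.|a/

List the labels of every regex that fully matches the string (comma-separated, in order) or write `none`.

i → no match
ii → no match
iii → match
iv → no match
v → no match

iii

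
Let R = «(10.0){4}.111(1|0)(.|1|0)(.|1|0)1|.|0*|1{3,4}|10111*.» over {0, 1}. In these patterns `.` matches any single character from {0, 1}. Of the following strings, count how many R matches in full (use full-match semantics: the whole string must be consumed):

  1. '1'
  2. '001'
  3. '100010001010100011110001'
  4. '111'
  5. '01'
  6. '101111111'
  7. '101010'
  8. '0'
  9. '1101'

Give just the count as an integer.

5

1. '1' → match
2. '001' → no match
3 → match
4. '111' → match
5. '01' → no match
6. '101111111' → match
7. '101010' → no match
8. '0' → match
9. '1101' → no match
Total matched: 5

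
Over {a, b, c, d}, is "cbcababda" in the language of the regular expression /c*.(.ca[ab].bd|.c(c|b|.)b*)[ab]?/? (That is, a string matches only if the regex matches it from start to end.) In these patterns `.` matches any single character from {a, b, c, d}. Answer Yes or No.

Yes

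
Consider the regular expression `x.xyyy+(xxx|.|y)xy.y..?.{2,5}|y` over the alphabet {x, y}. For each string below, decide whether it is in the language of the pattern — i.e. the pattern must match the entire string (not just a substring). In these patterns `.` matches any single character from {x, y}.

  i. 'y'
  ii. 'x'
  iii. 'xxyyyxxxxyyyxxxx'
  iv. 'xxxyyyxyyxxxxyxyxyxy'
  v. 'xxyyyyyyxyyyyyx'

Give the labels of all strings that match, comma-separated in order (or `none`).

i

i → match
ii → no match
iii → no match
iv → no match
v → no match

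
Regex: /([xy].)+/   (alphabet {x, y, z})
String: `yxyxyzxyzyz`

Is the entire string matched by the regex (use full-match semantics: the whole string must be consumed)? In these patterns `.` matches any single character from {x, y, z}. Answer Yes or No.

No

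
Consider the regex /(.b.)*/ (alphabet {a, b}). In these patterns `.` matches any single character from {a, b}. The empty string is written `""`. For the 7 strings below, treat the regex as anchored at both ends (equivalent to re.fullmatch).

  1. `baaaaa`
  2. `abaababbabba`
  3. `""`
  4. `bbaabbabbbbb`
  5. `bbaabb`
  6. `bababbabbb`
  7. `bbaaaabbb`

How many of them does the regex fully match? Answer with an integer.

1. `baaaaa` → no match
2. `abaababbabba` → match
3. `""` → match
4. `bbaabbabbbbb` → match
5. `bbaabb` → match
6. `bababbabbb` → no match
7. `bbaaaabbb` → no match
Total matched: 4

4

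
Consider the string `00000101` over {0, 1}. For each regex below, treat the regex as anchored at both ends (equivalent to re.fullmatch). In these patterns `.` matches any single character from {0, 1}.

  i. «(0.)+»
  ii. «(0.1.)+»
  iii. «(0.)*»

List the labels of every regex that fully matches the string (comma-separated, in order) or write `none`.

i, iii

i → match
ii → no match
iii → match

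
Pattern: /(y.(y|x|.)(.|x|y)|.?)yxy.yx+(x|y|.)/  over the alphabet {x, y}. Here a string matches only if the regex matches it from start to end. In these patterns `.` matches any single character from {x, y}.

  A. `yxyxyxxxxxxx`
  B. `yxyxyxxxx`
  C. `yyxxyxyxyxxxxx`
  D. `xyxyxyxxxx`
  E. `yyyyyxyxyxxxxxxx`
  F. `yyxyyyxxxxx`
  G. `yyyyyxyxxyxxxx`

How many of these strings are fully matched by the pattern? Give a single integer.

6

A → match
B → match
C → match
D → match
E → match
F → match
G → no match
Total matched: 6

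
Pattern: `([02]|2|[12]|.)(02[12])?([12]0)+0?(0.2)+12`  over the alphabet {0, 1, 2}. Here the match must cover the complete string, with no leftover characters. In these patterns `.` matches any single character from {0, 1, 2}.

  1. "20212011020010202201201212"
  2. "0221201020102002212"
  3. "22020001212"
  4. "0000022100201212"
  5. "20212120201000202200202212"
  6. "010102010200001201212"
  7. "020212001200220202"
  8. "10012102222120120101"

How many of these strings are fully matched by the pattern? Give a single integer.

1

1 → no match
2 → no match
3 → match
4 → no match
5 → no match
6 → no match
7 → no match — must end with "212"
8 → no match — must end with "212"
Total matched: 1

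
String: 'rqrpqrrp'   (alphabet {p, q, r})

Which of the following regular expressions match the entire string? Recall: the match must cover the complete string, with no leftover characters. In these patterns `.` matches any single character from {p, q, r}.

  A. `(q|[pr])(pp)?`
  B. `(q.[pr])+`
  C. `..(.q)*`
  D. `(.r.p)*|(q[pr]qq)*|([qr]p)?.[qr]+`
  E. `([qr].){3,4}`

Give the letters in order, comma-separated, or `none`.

A → no match
B → no match — must start with 'q'
C → no match
D → no match
E → match

E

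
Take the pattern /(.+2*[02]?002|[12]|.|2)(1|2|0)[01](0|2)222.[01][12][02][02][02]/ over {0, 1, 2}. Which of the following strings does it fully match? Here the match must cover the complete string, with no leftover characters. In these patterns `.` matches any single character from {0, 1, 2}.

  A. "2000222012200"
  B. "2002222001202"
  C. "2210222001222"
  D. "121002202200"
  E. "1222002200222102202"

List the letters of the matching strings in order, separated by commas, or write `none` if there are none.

A → match
B → match
C → match
D → no match
E → match

A, B, C, E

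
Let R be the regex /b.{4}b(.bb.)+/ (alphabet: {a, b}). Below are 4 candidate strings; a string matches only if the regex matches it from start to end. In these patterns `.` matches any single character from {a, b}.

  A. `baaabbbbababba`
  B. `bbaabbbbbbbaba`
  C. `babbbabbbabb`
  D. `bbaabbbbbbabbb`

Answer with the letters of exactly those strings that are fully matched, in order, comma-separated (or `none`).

A → no match
B → no match
C → no match
D → match

D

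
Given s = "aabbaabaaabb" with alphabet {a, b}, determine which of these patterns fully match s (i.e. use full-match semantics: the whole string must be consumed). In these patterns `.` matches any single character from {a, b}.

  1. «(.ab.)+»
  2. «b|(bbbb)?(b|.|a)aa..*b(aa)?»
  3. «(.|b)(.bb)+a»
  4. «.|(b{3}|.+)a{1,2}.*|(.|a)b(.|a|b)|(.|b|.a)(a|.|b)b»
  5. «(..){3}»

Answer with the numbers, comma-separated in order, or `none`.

1 → match
2 → no match
3 → no match — must end with "bba"
4 → match
5 → no match

1, 4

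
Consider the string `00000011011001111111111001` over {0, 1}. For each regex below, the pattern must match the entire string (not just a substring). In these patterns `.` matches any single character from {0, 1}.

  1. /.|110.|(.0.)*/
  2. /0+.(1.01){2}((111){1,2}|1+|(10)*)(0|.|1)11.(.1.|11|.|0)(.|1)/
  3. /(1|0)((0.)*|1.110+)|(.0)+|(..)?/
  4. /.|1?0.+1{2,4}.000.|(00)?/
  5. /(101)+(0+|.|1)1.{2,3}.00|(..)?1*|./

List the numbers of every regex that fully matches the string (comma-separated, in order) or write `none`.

1 → no match
2 → match
3 → no match
4 → no match
5 → no match

2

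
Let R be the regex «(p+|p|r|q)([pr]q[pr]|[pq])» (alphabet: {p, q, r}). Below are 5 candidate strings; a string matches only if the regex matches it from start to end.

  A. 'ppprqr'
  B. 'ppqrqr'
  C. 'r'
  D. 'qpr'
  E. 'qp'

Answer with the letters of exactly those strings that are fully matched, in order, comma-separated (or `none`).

A, E

A. 'ppprqr' → match
B. 'ppqrqr' → no match
C. 'r' → no match
D. 'qpr' → no match
E. 'qp' → match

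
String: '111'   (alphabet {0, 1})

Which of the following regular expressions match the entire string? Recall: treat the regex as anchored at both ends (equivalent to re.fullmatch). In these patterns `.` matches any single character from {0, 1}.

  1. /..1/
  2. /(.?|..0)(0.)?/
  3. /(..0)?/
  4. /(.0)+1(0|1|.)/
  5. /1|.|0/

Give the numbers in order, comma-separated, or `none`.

1 → match
2 → no match
3 → no match
4 → no match
5 → no match

1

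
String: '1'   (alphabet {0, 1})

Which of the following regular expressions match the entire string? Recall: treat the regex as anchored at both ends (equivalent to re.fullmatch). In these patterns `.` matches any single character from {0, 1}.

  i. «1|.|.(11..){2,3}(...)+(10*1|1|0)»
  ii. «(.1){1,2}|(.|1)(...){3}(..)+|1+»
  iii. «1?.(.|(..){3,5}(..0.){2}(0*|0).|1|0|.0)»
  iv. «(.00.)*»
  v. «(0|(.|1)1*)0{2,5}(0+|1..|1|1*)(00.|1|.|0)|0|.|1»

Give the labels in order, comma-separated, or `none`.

i → match
ii → match
iii → no match
iv → no match
v → match

i, ii, v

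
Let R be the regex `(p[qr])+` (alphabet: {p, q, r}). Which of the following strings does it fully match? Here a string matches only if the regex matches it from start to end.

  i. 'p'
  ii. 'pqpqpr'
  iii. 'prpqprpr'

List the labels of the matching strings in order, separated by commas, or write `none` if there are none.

i → no match
ii → match
iii → match

ii, iii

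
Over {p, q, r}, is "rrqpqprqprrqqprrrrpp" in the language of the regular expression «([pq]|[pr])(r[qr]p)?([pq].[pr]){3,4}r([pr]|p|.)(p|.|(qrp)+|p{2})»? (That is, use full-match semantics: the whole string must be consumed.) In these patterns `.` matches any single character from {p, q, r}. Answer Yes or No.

No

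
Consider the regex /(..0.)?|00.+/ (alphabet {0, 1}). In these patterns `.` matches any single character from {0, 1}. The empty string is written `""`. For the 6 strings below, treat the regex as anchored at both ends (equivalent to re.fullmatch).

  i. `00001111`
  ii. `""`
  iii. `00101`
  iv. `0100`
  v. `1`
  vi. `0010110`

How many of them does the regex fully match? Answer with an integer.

5

i → match
ii → match
iii → match
iv → match
v → no match
vi → match
Total matched: 5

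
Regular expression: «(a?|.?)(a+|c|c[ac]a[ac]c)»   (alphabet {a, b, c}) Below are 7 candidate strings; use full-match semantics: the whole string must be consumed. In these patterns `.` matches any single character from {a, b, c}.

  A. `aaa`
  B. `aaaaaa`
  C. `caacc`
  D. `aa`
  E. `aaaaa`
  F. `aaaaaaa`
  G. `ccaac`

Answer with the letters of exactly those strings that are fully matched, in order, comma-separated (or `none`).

A → match
B → match
C → match
D → match
E → match
F → match
G → match

A, B, C, D, E, F, G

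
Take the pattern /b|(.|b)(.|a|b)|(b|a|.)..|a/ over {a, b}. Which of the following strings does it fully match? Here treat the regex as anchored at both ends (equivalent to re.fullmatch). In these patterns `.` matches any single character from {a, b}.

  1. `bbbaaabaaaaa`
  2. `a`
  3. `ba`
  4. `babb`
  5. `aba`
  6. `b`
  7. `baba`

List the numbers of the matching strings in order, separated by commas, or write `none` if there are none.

2, 3, 5, 6

1. `bbbaaabaaaaa` → no match
2. `a` → match
3. `ba` → match
4. `babb` → no match
5. `aba` → match
6. `b` → match
7. `baba` → no match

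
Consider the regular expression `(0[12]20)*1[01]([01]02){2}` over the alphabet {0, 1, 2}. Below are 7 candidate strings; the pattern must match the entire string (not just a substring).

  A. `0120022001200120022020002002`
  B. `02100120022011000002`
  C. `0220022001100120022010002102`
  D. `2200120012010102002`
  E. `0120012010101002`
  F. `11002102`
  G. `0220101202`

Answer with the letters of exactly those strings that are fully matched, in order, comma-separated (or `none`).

F

A → no match
B → no match
C → no match
D → no match
E → no match
F → match
G → no match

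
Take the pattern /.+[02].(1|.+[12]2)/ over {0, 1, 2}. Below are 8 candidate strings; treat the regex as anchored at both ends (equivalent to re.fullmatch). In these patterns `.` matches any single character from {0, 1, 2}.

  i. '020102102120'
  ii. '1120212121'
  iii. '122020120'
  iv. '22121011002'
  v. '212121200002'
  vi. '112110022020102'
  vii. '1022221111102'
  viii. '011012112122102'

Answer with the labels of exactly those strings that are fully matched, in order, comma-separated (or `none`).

i → no match
ii → no match
iii → no match
iv → no match
v → no match
vi → no match
vii → no match
viii → no match

none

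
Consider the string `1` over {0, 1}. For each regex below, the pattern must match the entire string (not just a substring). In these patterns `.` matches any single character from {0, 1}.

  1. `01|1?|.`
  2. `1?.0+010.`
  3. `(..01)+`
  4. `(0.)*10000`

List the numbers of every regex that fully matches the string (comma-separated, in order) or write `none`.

1 → match
2 → no match
3 → no match — must end with `01`
4 → no match — must end with `10000`

1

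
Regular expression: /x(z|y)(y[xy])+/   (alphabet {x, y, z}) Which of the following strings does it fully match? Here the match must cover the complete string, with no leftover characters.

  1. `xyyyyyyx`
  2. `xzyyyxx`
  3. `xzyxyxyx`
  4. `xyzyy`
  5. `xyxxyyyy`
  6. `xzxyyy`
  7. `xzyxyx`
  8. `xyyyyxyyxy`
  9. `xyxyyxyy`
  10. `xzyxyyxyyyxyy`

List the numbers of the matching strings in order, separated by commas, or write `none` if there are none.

1 → match
2 → no match
3 → match
4 → no match
5 → no match
6 → no match
7 → match
8 → no match
9 → no match
10 → no match

1, 3, 7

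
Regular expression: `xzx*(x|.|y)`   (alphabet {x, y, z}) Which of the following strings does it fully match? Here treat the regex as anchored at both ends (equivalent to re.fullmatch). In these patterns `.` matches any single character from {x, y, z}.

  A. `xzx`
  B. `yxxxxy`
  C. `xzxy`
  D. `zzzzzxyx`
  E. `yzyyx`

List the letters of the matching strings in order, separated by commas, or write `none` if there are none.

A, C

A. `xzx` → match
B. `yxxxxy` → no match — must start with `xz`
C. `xzxy` → match
D. `zzzzzxyx` → no match — must start with `xz`
E. `yzyyx` → no match — must start with `xz`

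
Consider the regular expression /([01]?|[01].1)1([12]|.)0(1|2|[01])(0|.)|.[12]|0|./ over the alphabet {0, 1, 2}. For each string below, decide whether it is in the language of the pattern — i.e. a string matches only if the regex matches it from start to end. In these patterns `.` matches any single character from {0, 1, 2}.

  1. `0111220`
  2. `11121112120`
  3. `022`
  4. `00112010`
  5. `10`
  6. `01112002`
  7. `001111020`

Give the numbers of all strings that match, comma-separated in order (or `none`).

4, 6

1 → no match
2 → no match
3 → no match
4 → match
5 → no match
6 → match
7 → no match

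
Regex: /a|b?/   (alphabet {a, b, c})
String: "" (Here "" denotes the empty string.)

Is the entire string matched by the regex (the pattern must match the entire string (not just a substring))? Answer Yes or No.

Yes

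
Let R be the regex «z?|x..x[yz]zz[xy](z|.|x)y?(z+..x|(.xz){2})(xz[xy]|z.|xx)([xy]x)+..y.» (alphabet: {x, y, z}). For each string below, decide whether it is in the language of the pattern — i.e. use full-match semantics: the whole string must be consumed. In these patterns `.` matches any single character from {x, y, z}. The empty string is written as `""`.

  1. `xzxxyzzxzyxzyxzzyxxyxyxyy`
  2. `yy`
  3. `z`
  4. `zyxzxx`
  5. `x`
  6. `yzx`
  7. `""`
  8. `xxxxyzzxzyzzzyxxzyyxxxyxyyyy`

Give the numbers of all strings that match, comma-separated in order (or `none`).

1 → match
2 → no match
3 → match
4 → no match
5 → no match
6 → no match
7 → match
8 → match

1, 3, 7, 8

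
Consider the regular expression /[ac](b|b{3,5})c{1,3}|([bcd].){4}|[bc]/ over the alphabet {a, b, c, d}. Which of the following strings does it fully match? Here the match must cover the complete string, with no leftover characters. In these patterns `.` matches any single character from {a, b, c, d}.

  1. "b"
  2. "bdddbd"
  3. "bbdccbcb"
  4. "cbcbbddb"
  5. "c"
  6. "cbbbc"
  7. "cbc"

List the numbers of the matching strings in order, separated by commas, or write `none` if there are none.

1 → match
2 → no match
3 → match
4 → match
5 → match
6 → match
7 → match

1, 3, 4, 5, 6, 7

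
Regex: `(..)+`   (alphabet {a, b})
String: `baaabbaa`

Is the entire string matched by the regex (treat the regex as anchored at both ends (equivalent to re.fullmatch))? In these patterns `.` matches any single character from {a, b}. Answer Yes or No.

Yes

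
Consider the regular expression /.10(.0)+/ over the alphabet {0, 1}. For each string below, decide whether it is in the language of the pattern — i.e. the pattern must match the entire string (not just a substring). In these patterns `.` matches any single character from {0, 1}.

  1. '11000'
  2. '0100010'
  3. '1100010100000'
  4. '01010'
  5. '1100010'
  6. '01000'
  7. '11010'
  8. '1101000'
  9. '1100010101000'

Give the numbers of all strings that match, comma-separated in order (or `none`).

1, 2, 3, 4, 5, 6, 7, 8, 9

1. '11000' → match
2. '0100010' → match
3 → match
4. '01010' → match
5. '1100010' → match
6. '01000' → match
7. '11010' → match
8. '1101000' → match
9 → match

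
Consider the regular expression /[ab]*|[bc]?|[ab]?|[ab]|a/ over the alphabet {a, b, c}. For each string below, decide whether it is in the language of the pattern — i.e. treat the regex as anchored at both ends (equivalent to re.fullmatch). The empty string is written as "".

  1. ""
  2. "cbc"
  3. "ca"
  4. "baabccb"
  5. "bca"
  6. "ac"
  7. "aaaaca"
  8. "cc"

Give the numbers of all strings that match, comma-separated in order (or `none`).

1 → match
2 → no match
3 → no match
4 → no match
5 → no match
6 → no match
7 → no match
8 → no match

1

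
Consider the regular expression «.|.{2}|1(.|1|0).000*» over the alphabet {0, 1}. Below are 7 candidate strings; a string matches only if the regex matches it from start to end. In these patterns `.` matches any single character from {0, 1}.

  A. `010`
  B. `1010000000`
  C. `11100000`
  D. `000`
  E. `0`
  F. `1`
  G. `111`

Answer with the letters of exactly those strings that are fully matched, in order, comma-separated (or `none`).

A. `010` → no match
B. `1010000000` → match
C. `11100000` → match
D. `000` → no match
E. `0` → match
F. `1` → match
G. `111` → no match

B, C, E, F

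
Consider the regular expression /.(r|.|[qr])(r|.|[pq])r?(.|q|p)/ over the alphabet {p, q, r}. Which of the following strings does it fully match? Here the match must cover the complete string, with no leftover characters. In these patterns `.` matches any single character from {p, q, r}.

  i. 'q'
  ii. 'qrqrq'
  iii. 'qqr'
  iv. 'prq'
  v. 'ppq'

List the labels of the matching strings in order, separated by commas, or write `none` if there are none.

ii

i → no match
ii → match
iii → no match
iv → no match
v → no match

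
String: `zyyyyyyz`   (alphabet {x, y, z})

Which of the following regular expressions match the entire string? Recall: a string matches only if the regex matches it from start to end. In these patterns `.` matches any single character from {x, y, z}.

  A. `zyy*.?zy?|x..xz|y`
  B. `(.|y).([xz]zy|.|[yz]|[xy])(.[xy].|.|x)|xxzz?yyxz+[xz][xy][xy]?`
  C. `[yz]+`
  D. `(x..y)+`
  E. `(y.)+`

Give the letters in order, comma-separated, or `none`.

A → match
B → no match
C → match
D → no match — must start with `x`
E → no match — must start with `y`

A, C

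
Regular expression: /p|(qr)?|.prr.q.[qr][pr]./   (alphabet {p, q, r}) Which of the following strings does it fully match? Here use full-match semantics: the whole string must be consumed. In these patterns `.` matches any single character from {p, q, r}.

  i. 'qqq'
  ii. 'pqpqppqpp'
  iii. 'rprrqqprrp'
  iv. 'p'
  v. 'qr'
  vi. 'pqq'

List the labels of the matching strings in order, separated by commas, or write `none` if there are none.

i → no match
ii → no match
iii → match
iv → match
v → match
vi → no match

iii, iv, v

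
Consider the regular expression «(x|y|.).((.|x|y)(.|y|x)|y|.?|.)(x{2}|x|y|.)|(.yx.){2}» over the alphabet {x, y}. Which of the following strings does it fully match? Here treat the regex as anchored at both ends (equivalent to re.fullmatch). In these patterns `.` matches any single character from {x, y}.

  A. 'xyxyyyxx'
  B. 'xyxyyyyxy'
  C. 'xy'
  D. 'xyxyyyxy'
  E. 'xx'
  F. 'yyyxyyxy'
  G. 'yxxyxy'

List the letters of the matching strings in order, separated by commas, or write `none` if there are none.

A → match
B → no match
C → no match
D → match
E → no match
F → no match
G → no match

A, D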